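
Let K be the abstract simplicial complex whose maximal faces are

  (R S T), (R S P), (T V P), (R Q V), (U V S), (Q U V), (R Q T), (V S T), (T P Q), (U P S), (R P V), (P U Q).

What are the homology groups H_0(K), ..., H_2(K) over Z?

K has 7 vertices, 18 edges, 12 triangles.
rank ∂_0 = 0, rank ∂_1 = 6 ⇒ b_0 = 7 − 0 − 6 = 1; all invariant factors of ∂_1 are 1 so no torsion. So H_0 = Z.
rank ∂_1 = 6, rank ∂_2 = 12 ⇒ b_1 = 18 − 6 − 12 = 0; ∂_2 has invariant factor(s) [2] giving torsion. So H_1 = Z/2.
rank ∂_2 = 12, rank ∂_3 = 0 ⇒ b_2 = 12 − 12 − 0 = 0. So H_2 = 0.

H_0 = Z,  H_1 = Z/2,  H_2 = 0.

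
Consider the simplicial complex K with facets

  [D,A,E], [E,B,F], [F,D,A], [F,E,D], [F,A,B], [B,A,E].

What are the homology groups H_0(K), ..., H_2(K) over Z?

We work with the vertex ordering A < B < D < E < F. The simplices of K, each written with vertices in increasing order, are:

  0-simplices (5): A, B, D, E, F
  1-simplices (9): AB, AD, AE, AF, BE, BF, DE, DF, EF
  2-simplices (6): ABE, ABF, ADE, ADF, BEF, DEF

giving chain groups C_0 ≅ Z^5, C_1 ≅ Z^9, C_2 ≅ Z^6.

∂_1: C_1 → C_0 sends each edge [p,q] (with p < q) to q − p. For instance
  ∂DE = E − D.
The resulting 5×9 matrix has rank 4, and its Smith normal form has invariant factors (1,1,1,1).

Boundary ∂_2: C_2 → C_1 maps a triangle to the signed sum of its edges. For instance
  ∂ADE = DE − AE + AD,
  ∂BEF = EF − BF + BE.
The resulting 9×6 matrix has rank 5, and its Smith normal form has invariant factors (1,1,1,1,1).

From H_k ≅ ker(∂_k) / im(∂_{k+1}) we obtain:

  H_0: rank C_0 − rank ∂_1 = 5 − 4 = 1, and the invariant factors of ∂_1 are all 1, so H_0 ≅ Z.
  H_1: rank ker ∂_1 − rank ∂_2 = (9 − 4) − 5 = 0, and the invariant factors of ∂_2 are all 1, so H_1 ≅ 0.
  H_2: rank ker ∂_2 − rank ∂_3 = (6 − 5) − 0 = 1, and there is no ∂_3, so H_2 ≅ Z.

H_0 ≅ Z,  H_1 = 0,  H_2 ≅ Z.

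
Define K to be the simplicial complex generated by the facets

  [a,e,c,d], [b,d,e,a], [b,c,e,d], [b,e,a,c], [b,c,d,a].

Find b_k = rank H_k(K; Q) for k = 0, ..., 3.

b_0 = 1, b_1 = 0, b_2 = 0, b_3 = 1.

Take the total order a < b < c < d < e on the vertex set. Then K (dimension 3) consists of the simplices:

  0-simplices (5): a, b, c, d, e
  1-simplices (10): ab, ac, ad, ae, bc, bd, be, cd, ce, de
  2-simplices (10): abc, abd, abe, acd, ace, ade, bcd, bce, bde, cde
  3-simplices (5): abcd, abce, abde, acde, bcde

Hence C_0 ≅ Z^5, C_1 ≅ Z^10, C_2 ≅ Z^10, C_3 ≅ Z^5.

Boundary ∂_1: C_1 → C_0 is given by ∂[p,q] = [q] − [p]. For instance
  ∂bc = c − b.
The 5×10 boundary matrix has rank 4 and Smith normal form diag(1,1,1,1).

Boundary ∂_2: C_2 → C_1 acts by ∂[p,q,r] = [q,r] − [p,r] + [p,q]. For instance
  ∂bde = de − be + bd,
  ∂abd = bd − ad + ab.
The resulting 10×10 matrix has rank 6, and its Smith normal form has invariant factors (1,1,1,1,1,1).

Boundary ∂_3: C_3 → C_2 sends each 3-simplex σ to the alternating sum Σ_i (−1)^i (σ with its i-th vertex removed). For instance
  ∂bcde = cde − bde + bce − bcd,
  ∂acde = cde − ade + ace − acd.
As a 10×5 matrix over Z this has rank 4, with invariant factors (1,1,1,1).

Computing H_k = (kernel of ∂_k) / (image of ∂_{k+1}):

  H_0: rank C_0 − rank ∂_1 = 5 − 4 = 1, and the invariant factors of ∂_1 are all 1, so H_0 = Z.
  H_1: rank ker ∂_1 − rank ∂_2 = (10 − 4) − 6 = 0, and the invariant factors of ∂_2 are all 1, so H_1 = 0.
  H_2: rank ker ∂_2 − rank ∂_3 = (10 − 6) − 4 = 0, and the invariant factors of ∂_3 are all 1, so H_2 = 0.
  H_3: rank ker ∂_3 − rank ∂_4 = (5 − 4) − 0 = 1, and there is no ∂_4, so H_3 = Z.

Hence the Betti numbers are b_0 = 1, b_1 = 0, b_2 = 0, b_3 = 1.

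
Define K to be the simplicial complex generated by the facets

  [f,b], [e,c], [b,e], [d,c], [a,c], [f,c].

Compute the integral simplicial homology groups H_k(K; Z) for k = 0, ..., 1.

Order the vertices as a < b < c < d < e < f. Listing each simplex with vertices in this order, K has dimension 1 with simplices:

  0-simplices (6): a, b, c, d, e, f
  1-simplices (6): ac, be, bf, cd, ce, cf

giving chain groups C_0 ≅ Z^6, C_1 ≅ Z^6.

Boundary ∂_1: C_1 → C_0 is given by ∂[p,q] = [q] − [p].
The 6×6 boundary matrix has rank 5 and Smith normal form diag(1,1,1,1,1).

From H_k ≅ ker(∂_k) / im(∂_{k+1}) we obtain:

  H_0: rank C_0 − rank ∂_1 = 6 − 5 = 1, and the invariant factors of ∂_1 are all 1, so H_0 ≅ Z.
  H_1: rank ker ∂_1 − rank ∂_2 = (6 − 5) − 0 = 1, and there is no ∂_2, so H_1 ≅ Z.

H_0 = Z,  H_1 = Z.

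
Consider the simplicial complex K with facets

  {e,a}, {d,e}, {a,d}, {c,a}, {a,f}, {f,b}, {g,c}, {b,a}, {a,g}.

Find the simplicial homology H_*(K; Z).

Order the vertices as a < b < c < d < e < f < g. Listing each simplex with vertices in this order, K has dimension 1 with simplices:

  0-simplices (7): a, b, c, d, e, f, g
  1-simplices (9): ab, ac, ad, ae, af, ag, bf, cg, de

Hence C_0 ≅ Z^7, C_1 ≅ Z^9.

The boundary map ∂_1: C_1 → C_0 sends each edge [p,q] (with p < q) to q − p.
The resulting 7×9 matrix has rank 6, and its Smith normal form has invariant factors (1,1,1,1,1,1).

Computing H_k = (kernel of ∂_k) / (image of ∂_{k+1}):

  H_0: rank C_0 − rank ∂_1 = 7 − 6 = 1, and the invariant factors of ∂_1 are all 1, so H_0 ≅ Z.
  H_1: rank ker ∂_1 − rank ∂_2 = (9 − 6) − 0 = 3, and there is no ∂_2, so H_1 ≅ Z^3.

As a check, the Euler characteristic is 7 − 9 = -2, which agrees with 1 − 3 = -2.
(K is a triangulation of a wedge of 3 circles.)

H_0 = Z,  H_1 = Z^3.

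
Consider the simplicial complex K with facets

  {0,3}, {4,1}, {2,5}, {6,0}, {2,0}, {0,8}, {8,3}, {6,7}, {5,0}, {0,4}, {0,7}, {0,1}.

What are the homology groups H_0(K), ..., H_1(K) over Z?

Order the vertices as 0 < 1 < 2 < 3 < 4 < 5 < 6 < 7 < 8. Listing each simplex with vertices in this order, K has dimension 1 with simplices:

  0-simplices (9): [0], [1], [2], [3], [4], [5], [6], [7], [8]
  1-simplices (12): [0,1], [0,2], [0,3], [0,4], [0,5], [0,6], [0,7], [0,8], [1,4], [2,5], [3,8], [6,7]

so the chain groups are C_0 ≅ Z^9, C_1 ≅ Z^12.

∂_1: C_1 → C_0 sends each edge [p,q] (with p < q) to q − p.
As a 9×12 matrix over Z this has rank 8, with invariant factors (1,1,1,1,1,1,1,1).

Computing H_k = (kernel of ∂_k) / (image of ∂_{k+1}):

  H_0: rank C_0 − rank ∂_1 = 9 − 8 = 1, and the invariant factors of ∂_1 are all 1, so H_0 ≅ Z.
  H_1: rank ker ∂_1 − rank ∂_2 = (12 − 8) − 0 = 4, and there is no ∂_2, so H_1 ≅ Z^4.

(K is a triangulation of a wedge of 4 circles.)

H_0 ≅ Z,  H_1 ≅ Z^4.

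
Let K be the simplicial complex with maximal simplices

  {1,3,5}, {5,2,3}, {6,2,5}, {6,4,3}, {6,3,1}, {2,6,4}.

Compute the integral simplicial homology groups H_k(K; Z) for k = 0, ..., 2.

Order the vertices as 1 < 2 < 3 < 4 < 5 < 6. Listing each simplex with vertices in this order, K has dimension 2 with simplices:

  0-simplices (6): [1], [2], [3], [4], [5], [6]
  1-simplices (12): [1,3], [1,5], [1,6], [2,3], [2,4], [2,5], [2,6], [3,4], [3,5], [3,6], [4,6], [5,6]
  2-simplices (6): [1,3,5], [1,3,6], [2,3,5], [2,4,6], [2,5,6], [3,4,6]

so the chain groups are C_0 ≅ Z^6, C_1 ≅ Z^12, C_2 ≅ Z^6.

Boundary ∂_1: C_1 → C_0 sends each edge [p,q] (with p < q) to q − p. For instance
  ∂[1,6] = [6] − [1].
The 6×12 boundary matrix has rank 5 and Smith normal form diag(1,1,1,1,1).

The boundary map ∂_2: C_2 → C_1 acts by ∂[p,q,r] = [q,r] − [p,r] + [p,q]. For instance
  ∂[2,5,6] = [5,6] − [2,6] + [2,5],
  ∂[3,4,6] = [4,6] − [3,6] + [3,4].
This gives a 12×6 integer matrix of rank 6; reducing to Smith normal form yields diagonal entries (1,1,1,1,1,1).

Reading off H_k = ker ∂_k / im ∂_{k+1}:

  H_0: rank C_0 − rank ∂_1 = 6 − 5 = 1, and the invariant factors of ∂_1 are all 1, so H_0 = Z.
  H_1: rank ker ∂_1 − rank ∂_2 = (12 − 5) − 6 = 1, and the invariant factors of ∂_2 are all 1, so H_1 = Z.
  H_2: rank ker ∂_2 − rank ∂_3 = (6 − 6) − 0 = 0, and there is no ∂_3, so H_2 = 0.

As a check, the Euler characteristic is 6 − 12 + 6 = 0, which agrees with 1 − 1 + 0 = 0.
(K is a triangulation of the cylinder S^1 x I.)

H_0 ≅ Z,  H_1 ≅ Z,  H_2 = 0.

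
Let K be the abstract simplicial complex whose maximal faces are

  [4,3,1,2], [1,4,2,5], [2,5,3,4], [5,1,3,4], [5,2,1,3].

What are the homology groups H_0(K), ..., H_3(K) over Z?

H_0 ≅ Z,  H_1 = 0,  H_2 = 0,  H_3 ≅ Z.

K has 5 vertices, 10 edges, 10 triangles, 5 3-simplices.
rank ∂_0 = 0, rank ∂_1 = 4 ⇒ b_0 = 5 − 0 − 4 = 1; all invariant factors of ∂_1 are 1 so no torsion. So H_0 ≅ Z.
rank ∂_1 = 4, rank ∂_2 = 6 ⇒ b_1 = 10 − 4 − 6 = 0; all invariant factors of ∂_2 are 1 so no torsion. So H_1 ≅ 0.
rank ∂_2 = 6, rank ∂_3 = 4 ⇒ b_2 = 10 − 6 − 4 = 0; all invariant factors of ∂_3 are 1 so no torsion. So H_2 ≅ 0.
rank ∂_3 = 4, rank ∂_4 = 0 ⇒ b_3 = 5 − 4 − 0 = 1. So H_3 ≅ Z.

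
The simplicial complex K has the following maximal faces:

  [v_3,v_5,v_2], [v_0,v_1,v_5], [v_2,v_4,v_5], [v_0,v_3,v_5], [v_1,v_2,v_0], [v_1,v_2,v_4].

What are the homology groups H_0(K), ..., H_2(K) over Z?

H_0 ≅ Z,  H_1 ≅ Z,  H_2 = 0.

We work with the vertex ordering v_0 < v_1 < v_2 < v_3 < v_4 < v_5. The simplices of K, each written with vertices in increasing order, are:

  0-simplices (6): [v_0], [v_1], [v_2], [v_3], [v_4], [v_5]
  1-simplices (12): [v_0,v_1], [v_0,v_2], [v_0,v_3], [v_0,v_5], [v_1,v_2], [v_1,v_4], [v_1,v_5], [v_2,v_3], [v_2,v_4], [v_2,v_5], [v_3,v_5], [v_4,v_5]
  2-simplices (6): [v_0,v_1,v_2], [v_0,v_1,v_5], [v_0,v_3,v_5], [v_1,v_2,v_4], [v_2,v_3,v_5], [v_2,v_4,v_5]

so the chain groups are C_0 ≅ Z^6, C_1 ≅ Z^12, C_2 ≅ Z^6.

∂_1: C_1 → C_0 maps an edge to its endpoints' difference, ∂[p,q] = q − p.
As a 6×12 matrix over Z this has rank 5, with invariant factors (1,1,1,1,1).

Boundary ∂_2: C_2 → C_1 sends each 2-simplex [p,q,r] to [q,r] − [p,r] + [p,q]. For instance
  ∂[v_0,v_3,v_5] = [v_3,v_5] − [v_0,v_5] + [v_0,v_3],
  ∂[v_2,v_3,v_5] = [v_3,v_5] − [v_2,v_5] + [v_2,v_3].
The resulting 12×6 matrix has rank 6, and its Smith normal form has invariant factors (1,1,1,1,1,1).

Computing H_k = (kernel of ∂_k) / (image of ∂_{k+1}):

  H_0: rank C_0 − rank ∂_1 = 6 − 5 = 1, and the invariant factors of ∂_1 are all 1, so H_0 ≅ Z.
  H_1: rank ker ∂_1 − rank ∂_2 = (12 − 5) − 6 = 1, and the invariant factors of ∂_2 are all 1, so H_1 ≅ Z.
  H_2: rank ker ∂_2 − rank ∂_3 = (6 − 6) − 0 = 0, and there is no ∂_3, so H_2 ≅ 0.

(K is a triangulation of the cylinder S^1 x I.)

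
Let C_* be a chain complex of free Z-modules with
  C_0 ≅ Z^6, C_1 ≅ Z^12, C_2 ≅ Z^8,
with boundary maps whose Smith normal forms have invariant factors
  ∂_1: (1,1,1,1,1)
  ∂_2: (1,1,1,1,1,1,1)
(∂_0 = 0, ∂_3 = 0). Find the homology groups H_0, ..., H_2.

H_0 ≅ Z,  H_1 = 0,  H_2 ≅ Z.

H_0: b_0 = 6 − 0 − 5 = 1; torsion from ∂_1 factors > 1: none. So H_0 ≅ Z.
H_1: b_1 = 12 − 5 − 7 = 0; torsion from ∂_2 factors > 1: none. So H_1 ≅ 0.
H_2: b_2 = 8 − 7 − 0 = 1; torsion from ∂_3 factors > 1: none. So H_2 ≅ Z.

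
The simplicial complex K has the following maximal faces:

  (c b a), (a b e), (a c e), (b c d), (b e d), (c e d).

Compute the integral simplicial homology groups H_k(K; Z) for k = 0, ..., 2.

H_0 ≅ Z,  H_1 = 0,  H_2 ≅ Z.

Order the vertices as a < b < c < d < e. Listing each simplex with vertices in this order, K has dimension 2 with simplices:

  0-simplices (5): a, b, c, d, e
  1-simplices (9): ab, ac, ae, bc, bd, be, cd, ce, de
  2-simplices (6): abc, abe, ace, bcd, bde, cde

giving chain groups C_0 ≅ Z^5, C_1 ≅ Z^9, C_2 ≅ Z^6.

Boundary ∂_1: C_1 → C_0 sends each edge [p,q] (with p < q) to q − p.
This gives a 5×9 integer matrix of rank 4; reducing to Smith normal form yields diagonal entries (1,1,1,1).

The boundary map ∂_2: C_2 → C_1 sends each 2-simplex [p,q,r] to [q,r] − [p,r] + [p,q]. For instance
  ∂abe = be − ae + ab,
  ∂abc = bc − ac + ab.
This gives a 9×6 integer matrix of rank 5; reducing to Smith normal form yields diagonal entries (1,1,1,1,1).

Reading off H_k = ker ∂_k / im ∂_{k+1}:

  H_0: rank C_0 − rank ∂_1 = 5 − 4 = 1, and the invariant factors of ∂_1 are all 1, so H_0 = Z.
  H_1: rank ker ∂_1 − rank ∂_2 = (9 − 4) − 5 = 0, and the invariant factors of ∂_2 are all 1, so H_1 = 0.
  H_2: rank ker ∂_2 − rank ∂_3 = (6 − 5) − 0 = 1, and there is no ∂_3, so H_2 = Z.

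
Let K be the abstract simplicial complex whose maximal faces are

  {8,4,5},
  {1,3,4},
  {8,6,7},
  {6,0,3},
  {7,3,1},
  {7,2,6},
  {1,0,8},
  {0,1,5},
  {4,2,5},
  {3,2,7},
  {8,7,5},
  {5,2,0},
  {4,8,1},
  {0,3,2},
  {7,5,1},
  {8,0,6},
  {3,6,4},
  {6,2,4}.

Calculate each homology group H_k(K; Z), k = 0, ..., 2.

H_0 = Z,  H_1 = Z ⊕ Z_2,  H_2 = 0.

We work with the vertex ordering 0 < 1 < 2 < 3 < 4 < 5 < 6 < 7 < 8. The simplices of K, each written with vertices in increasing order, are:

  0-simplices (9): [0], [1], [2], [3], [4], [5], [6], [7], [8]
  1-simplices (27): (27 of them)
  2-simplices (18): [0,1,5], [0,1,8], [0,2,3], [0,2,5], [0,3,6], [0,6,8], [1,3,4], [1,3,7], [1,4,8], [1,5,7], [2,3,7], [2,4,5], [2,4,6], [2,6,7], [3,4,6], [4,5,8], [5,7,8], [6,7,8]

Hence C_0 ≅ Z^9, C_1 ≅ Z^27, C_2 ≅ Z^18.

Boundary ∂_1: C_1 → C_0 sends each edge [p,q] (with p < q) to q − p. For instance
  ∂[0,3] = [3] − [0].
As a 9×27 matrix over Z this has rank 8, with invariant factors (1,1,1,1,1,1,1,1).

∂_2: C_2 → C_1 sends each 2-simplex [p,q,r] to [q,r] − [p,r] + [p,q]. For instance
  ∂[0,2,3] = [2,3] − [0,3] + [0,2],
  ∂[2,4,6] = [4,6] − [2,6] + [2,4].
The 27×18 boundary matrix has rank 18 and Smith normal form diag(1,1,1,1,1,1,1,1,1,1,1,1,1,1,1,1,1,2).

Reading off H_k = ker ∂_k / im ∂_{k+1}:

  H_0: rank C_0 − rank ∂_1 = 9 − 8 = 1, and the invariant factors of ∂_1 are all 1, so H_0 ≅ Z.
  H_1: rank ker ∂_1 − rank ∂_2 = (27 − 8) − 18 = 1, and ∂_2 has invariant factor 2 > 1, so H_1 ≅ Z ⊕ Z_2.
  H_2: rank ker ∂_2 − rank ∂_3 = (18 − 18) − 0 = 0, and there is no ∂_3, so H_2 ≅ 0.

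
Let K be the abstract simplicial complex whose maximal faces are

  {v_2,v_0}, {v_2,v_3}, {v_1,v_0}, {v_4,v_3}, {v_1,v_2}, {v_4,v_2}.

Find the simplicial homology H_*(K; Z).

H_0 = Z,  H_1 = Z^2.

Take the total order v_0 < v_1 < v_2 < v_3 < v_4 on the vertex set. Then K (dimension 1) consists of the simplices:

  0-simplices (5): [v_0], [v_1], [v_2], [v_3], [v_4]
  1-simplices (6): [v_0,v_1], [v_0,v_2], [v_1,v_2], [v_2,v_3], [v_2,v_4], [v_3,v_4]

giving chain groups C_0 ≅ Z^5, C_1 ≅ Z^6.

Boundary ∂_1: C_1 → C_0 is given by ∂[p,q] = [q] − [p].
This gives a 5×6 integer matrix of rank 4; reducing to Smith normal form yields diagonal entries (1,1,1,1).

Reading off H_k = ker ∂_k / im ∂_{k+1}:

  H_0: rank C_0 − rank ∂_1 = 5 − 4 = 1, and the invariant factors of ∂_1 are all 1, so H_0 ≅ Z.
  H_1: rank ker ∂_1 − rank ∂_2 = (6 − 4) − 0 = 2, and there is no ∂_2, so H_1 ≅ Z^2.

(K is a triangulation of a wedge of 2 circles.)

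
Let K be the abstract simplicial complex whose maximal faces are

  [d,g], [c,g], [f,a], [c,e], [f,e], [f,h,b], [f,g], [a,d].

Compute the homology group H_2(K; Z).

H_2 ≅ 0.

Order the vertices as a < b < c < d < e < f < g < h. Listing each simplex with vertices in this order, K has dimension 2 with simplices:

  0-simplices (8): a, b, c, d, e, f, g, h
  1-simplices (10): ad, af, bf, bh, ce, cg, dg, ef, fg, fh
  2-simplices (1): bfh

so the chain groups are C_0 ≅ Z^8, C_1 ≅ Z^10, C_2 ≅ Z^1.

∂_1: C_1 → C_0 sends each edge [p,q] (with p < q) to q − p.
The resulting 8×10 matrix has rank 7, and its Smith normal form has invariant factors (1,1,1,1,1,1,1).

The boundary map ∂_2: C_2 → C_1 acts by ∂[p,q,r] = [q,r] − [p,r] + [p,q]. For instance
  ∂bfh = fh − bh + bf.
The 10×1 boundary matrix has rank 1 and Smith normal form diag(1).

Reading off H_k = ker ∂_k / im ∂_{k+1}:

  H_2: rank ker ∂_2 − rank ∂_3 = (1 − 1) − 0 = 0, and there is no ∂_3, so H_2 = 0.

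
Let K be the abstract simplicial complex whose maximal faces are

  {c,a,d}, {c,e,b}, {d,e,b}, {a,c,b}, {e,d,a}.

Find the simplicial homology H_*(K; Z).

H_0 ≅ Z,  H_1 ≅ Z,  H_2 = 0.

Fix the vertex order a < b < c < d < e and write every simplex with vertices in increasing order. Then dim K = 2 and the simplices of K are:

  0-simplices (5): a, b, c, d, e
  1-simplices (10): ab, ac, ad, ae, bc, bd, be, cd, ce, de
  2-simplices (5): abc, acd, ade, bce, bde

so the chain groups are C_0 ≅ Z^5, C_1 ≅ Z^10, C_2 ≅ Z^5.

∂_1: C_1 → C_0 is given by ∂[p,q] = [q] − [p]. For instance
  ∂ae = e − a.
The resulting 5×10 matrix has rank 4, and its Smith normal form has invariant factors (1,1,1,1).

The boundary map ∂_2: C_2 → C_1 acts by ∂[p,q,r] = [q,r] − [p,r] + [p,q]. For instance
  ∂bde = de − be + bd,
  ∂bce = ce − be + bc.
The 10×5 boundary matrix has rank 5 and Smith normal form diag(1,1,1,1,1).

From H_k ≅ ker(∂_k) / im(∂_{k+1}) we obtain:

  H_0: rank C_0 − rank ∂_1 = 5 − 4 = 1, and the invariant factors of ∂_1 are all 1, so H_0 ≅ Z.
  H_1: rank ker ∂_1 − rank ∂_2 = (10 − 4) − 5 = 1, and the invariant factors of ∂_2 are all 1, so H_1 ≅ Z.
  H_2: rank ker ∂_2 − rank ∂_3 = (5 − 5) − 0 = 0, and there is no ∂_3, so H_2 ≅ 0.

As a check, the Euler characteristic is 5 − 10 + 5 = 0, which agrees with 1 − 1 + 0 = 0.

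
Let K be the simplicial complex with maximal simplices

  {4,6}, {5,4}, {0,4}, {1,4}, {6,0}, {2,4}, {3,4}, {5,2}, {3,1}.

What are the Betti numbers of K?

b_0 = 1, b_1 = 3.

K has 7 vertices, 9 edges.
rank ∂_0 = 0, rank ∂_1 = 6 ⇒ b_0 = 7 − 0 − 6 = 1; all invariant factors of ∂_1 are 1 so no torsion. So H_0 = Z.
rank ∂_1 = 6, rank ∂_2 = 0 ⇒ b_1 = 9 − 6 − 0 = 3. So H_1 = Z^3.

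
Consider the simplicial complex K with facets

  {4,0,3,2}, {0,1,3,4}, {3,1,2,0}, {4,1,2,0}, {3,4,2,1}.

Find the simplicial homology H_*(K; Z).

H_0 = Z,  H_1 = 0,  H_2 = 0,  H_3 = Z.

We work with the vertex ordering 0 < 1 < 2 < 3 < 4. The simplices of K, each written with vertices in increasing order, are:

  0-simplices (5): [0], [1], [2], [3], [4]
  1-simplices (10): [0,1], [0,2], [0,3], [0,4], [1,2], [1,3], [1,4], [2,3], [2,4], [3,4]
  2-simplices (10): [0,1,2], [0,1,3], [0,1,4], [0,2,3], [0,2,4], [0,3,4], [1,2,3], [1,2,4], [1,3,4], [2,3,4]
  3-simplices (5): [0,1,2,3], [0,1,2,4], [0,1,3,4], [0,2,3,4], [1,2,3,4]

Hence C_0 ≅ Z^5, C_1 ≅ Z^10, C_2 ≅ Z^10, C_3 ≅ Z^5.

Boundary ∂_1: C_1 → C_0 is given by ∂[p,q] = [q] − [p].
As a 5×10 matrix over Z this has rank 4, with invariant factors (1,1,1,1).

The boundary map ∂_2: C_2 → C_1 maps a triangle to the signed sum of its edges. For instance
  ∂[2,3,4] = [3,4] − [2,4] + [2,3],
  ∂[0,1,3] = [1,3] − [0,3] + [0,1].
The 10×10 boundary matrix has rank 6 and Smith normal form diag(1,1,1,1,1,1).

∂_3: C_3 → C_2 sends each 3-simplex σ to the alternating sum Σ_i (−1)^i (σ with its i-th vertex removed). For instance
  ∂[0,1,2,4] = [1,2,4] − [0,2,4] + [0,1,4] − [0,1,2],
  ∂[0,1,3,4] = [1,3,4] − [0,3,4] + [0,1,4] − [0,1,3].
The 10×5 boundary matrix has rank 4 and Smith normal form diag(1,1,1,1).

Computing H_k = (kernel of ∂_k) / (image of ∂_{k+1}):

  H_0: rank C_0 − rank ∂_1 = 5 − 4 = 1, and the invariant factors of ∂_1 are all 1, so H_0 = Z.
  H_1: rank ker ∂_1 − rank ∂_2 = (10 − 4) − 6 = 0, and the invariant factors of ∂_2 are all 1, so H_1 = 0.
  H_2: rank ker ∂_2 − rank ∂_3 = (10 − 6) − 4 = 0, and the invariant factors of ∂_3 are all 1, so H_2 = 0.
  H_3: rank ker ∂_3 − rank ∂_4 = (5 − 4) − 0 = 1, and there is no ∂_4, so H_3 = Z.

(K is a triangulation of the 3-sphere S^3.)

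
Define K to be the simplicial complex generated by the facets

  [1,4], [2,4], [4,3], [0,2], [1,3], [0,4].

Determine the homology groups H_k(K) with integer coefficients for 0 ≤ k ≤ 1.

Take the total order 0 < 1 < 2 < 3 < 4 on the vertex set. Then K (dimension 1) consists of the simplices:

  0-simplices (5): [0], [1], [2], [3], [4]
  1-simplices (6): [0,2], [0,4], [1,3], [1,4], [2,4], [3,4]

giving chain groups C_0 ≅ Z^5, C_1 ≅ Z^6.

The boundary map ∂_1: C_1 → C_0 sends each edge [p,q] (with p < q) to q − p.
This gives a 5×6 integer matrix of rank 4; reducing to Smith normal form yields diagonal entries (1,1,1,1).

From H_k ≅ ker(∂_k) / im(∂_{k+1}) we obtain:

  H_0: rank C_0 − rank ∂_1 = 5 − 4 = 1, and the invariant factors of ∂_1 are all 1, so H_0 ≅ Z.
  H_1: rank ker ∂_1 − rank ∂_2 = (6 − 4) − 0 = 2, and there is no ∂_2, so H_1 ≅ Z^2.

As a check, the Euler characteristic is 5 − 6 = -1, which agrees with 1 − 2 = -1.
(K is a triangulation of a wedge of 2 circles.)

H_0 = Z,  H_1 = Z^2.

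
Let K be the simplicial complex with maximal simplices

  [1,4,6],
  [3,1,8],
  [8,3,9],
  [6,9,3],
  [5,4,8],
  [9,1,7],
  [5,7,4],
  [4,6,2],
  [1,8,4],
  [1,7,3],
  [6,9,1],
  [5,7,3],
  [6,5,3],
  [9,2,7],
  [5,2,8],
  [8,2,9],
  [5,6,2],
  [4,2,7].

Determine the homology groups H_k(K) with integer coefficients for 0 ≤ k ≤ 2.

Order the vertices as 1 < 2 < 3 < 4 < 5 < 6 < 7 < 8 < 9. Listing each simplex with vertices in this order, K has dimension 2 with simplices:

  0-simplices (9): [1], [2], [3], [4], [5], [6], [7], [8], [9]
  1-simplices (27): (27 of them)
  2-simplices (18): [1,3,7], [1,3,8], [1,4,6], [1,4,8], [1,6,9], [1,7,9], [2,4,6], [2,4,7], [2,5,6], [2,5,8], [2,7,9], [2,8,9], [3,5,6], [3,5,7], [3,6,9], [3,8,9], [4,5,7], [4,5,8]

so the chain groups are C_0 ≅ Z^9, C_1 ≅ Z^27, C_2 ≅ Z^18.

Boundary ∂_1: C_1 → C_0 is given by ∂[p,q] = [q] − [p].
The 9×27 boundary matrix has rank 8 and Smith normal form diag(1,1,1,1,1,1,1,1).

The boundary map ∂_2: C_2 → C_1 sends each 2-simplex [p,q,r] to [q,r] − [p,r] + [p,q]. For instance
  ∂[1,4,8] = [4,8] − [1,8] + [1,4],
  ∂[2,4,7] = [4,7] − [2,7] + [2,4].
The resulting 27×18 matrix has rank 18, and its Smith normal form has invariant factors (1,1,1,1,1,1,1,1,1,1,1,1,1,1,1,1,1,2).

Computing H_k = (kernel of ∂_k) / (image of ∂_{k+1}):

  H_0: rank C_0 − rank ∂_1 = 9 − 8 = 1, and the invariant factors of ∂_1 are all 1, so H_0 = Z.
  H_1: rank ker ∂_1 − rank ∂_2 = (27 − 8) − 18 = 1, and ∂_2 has invariant factor 2 > 1, so H_1 = Z ⊕ Z/2.
  H_2: rank ker ∂_2 − rank ∂_3 = (18 − 18) − 0 = 0, and there is no ∂_3, so H_2 = 0.

As a check, the Euler characteristic is 9 − 27 + 18 = 0, which agrees with 1 − 1 + 0 = 0.

H_0 = Z,  H_1 = Z ⊕ Z/2,  H_2 = 0.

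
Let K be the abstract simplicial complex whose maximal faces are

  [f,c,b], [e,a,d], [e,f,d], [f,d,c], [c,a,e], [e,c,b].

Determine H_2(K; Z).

Fix the vertex order a < b < c < d < e < f and write every simplex with vertices in increasing order. Then dim K = 2 and the simplices of K are:

  0-simplices (6): a, b, c, d, e, f
  1-simplices (12): ac, ad, ae, bc, be, bf, cd, ce, cf, de, df, ef
  2-simplices (6): ace, ade, bce, bcf, cdf, def

giving chain groups C_0 ≅ Z^6, C_1 ≅ Z^12, C_2 ≅ Z^6.

Boundary ∂_1: C_1 → C_0 maps an edge to its endpoints' difference, ∂[p,q] = q − p. For instance
  ∂bf = f − b.
This gives a 6×12 integer matrix of rank 5; reducing to Smith normal form yields diagonal entries (1,1,1,1,1).

The boundary map ∂_2: C_2 → C_1 acts by ∂[p,q,r] = [q,r] − [p,r] + [p,q]. For instance
  ∂ade = de − ae + ad,
  ∂bcf = cf − bf + bc.
This gives a 12×6 integer matrix of rank 6; reducing to Smith normal form yields diagonal entries (1,1,1,1,1,1).

Now H_k = ker ∂_k / im ∂_{k+1}, so:

  H_2: rank ker ∂_2 − rank ∂_3 = (6 − 6) − 0 = 0, and there is no ∂_3, so H_2 = 0.

(K is a triangulation of the cylinder S^1 x I.)

H_2 ≅ 0.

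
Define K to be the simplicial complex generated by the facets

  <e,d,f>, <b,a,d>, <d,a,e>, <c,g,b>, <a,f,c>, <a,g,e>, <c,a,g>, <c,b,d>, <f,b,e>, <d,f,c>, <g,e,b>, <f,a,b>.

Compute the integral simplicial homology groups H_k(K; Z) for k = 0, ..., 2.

H_0 = Z,  H_1 = Z/2,  H_2 = 0.

K has 7 vertices, 18 edges, 12 triangles.
rank ∂_0 = 0, rank ∂_1 = 6 ⇒ b_0 = 7 − 0 − 6 = 1; all invariant factors of ∂_1 are 1 so no torsion. So H_0 ≅ Z.
rank ∂_1 = 6, rank ∂_2 = 12 ⇒ b_1 = 18 − 6 − 12 = 0; ∂_2 has invariant factor(s) [2] giving torsion. So H_1 ≅ Z/2.
rank ∂_2 = 12, rank ∂_3 = 0 ⇒ b_2 = 12 − 12 − 0 = 0. So H_2 ≅ 0.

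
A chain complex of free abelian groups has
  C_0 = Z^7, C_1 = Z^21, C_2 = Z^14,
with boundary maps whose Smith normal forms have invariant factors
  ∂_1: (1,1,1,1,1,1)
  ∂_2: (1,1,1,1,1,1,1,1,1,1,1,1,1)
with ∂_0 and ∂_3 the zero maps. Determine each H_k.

H_0: b_0 = 7 − 0 − 6 = 1; torsion from ∂_1 factors > 1: none. So H_0 ≅ Z.
H_1: b_1 = 21 − 6 − 13 = 2; torsion from ∂_2 factors > 1: none. So H_1 ≅ Z^2.
H_2: b_2 = 14 − 13 − 0 = 1; torsion from ∂_3 factors > 1: none. So H_2 ≅ Z.

H_0 ≅ Z,  H_1 ≅ Z^2,  H_2 ≅ Z.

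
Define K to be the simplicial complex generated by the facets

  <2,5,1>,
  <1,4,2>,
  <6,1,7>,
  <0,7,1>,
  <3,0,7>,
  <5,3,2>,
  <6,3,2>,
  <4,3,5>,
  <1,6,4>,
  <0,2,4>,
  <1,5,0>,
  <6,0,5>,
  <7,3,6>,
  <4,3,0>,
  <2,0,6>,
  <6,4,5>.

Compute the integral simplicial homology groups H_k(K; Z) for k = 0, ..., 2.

H_0 = Z,  H_1 = Z^2,  H_2 = Z.

K has 8 vertices, 24 edges, 16 triangles.
rank ∂_0 = 0, rank ∂_1 = 7 ⇒ b_0 = 8 − 0 − 7 = 1; all invariant factors of ∂_1 are 1 so no torsion. So H_0 = Z.
rank ∂_1 = 7, rank ∂_2 = 15 ⇒ b_1 = 24 − 7 − 15 = 2; all invariant factors of ∂_2 are 1 so no torsion. So H_1 = Z^2.
rank ∂_2 = 15, rank ∂_3 = 0 ⇒ b_2 = 16 − 15 − 0 = 1. So H_2 = Z.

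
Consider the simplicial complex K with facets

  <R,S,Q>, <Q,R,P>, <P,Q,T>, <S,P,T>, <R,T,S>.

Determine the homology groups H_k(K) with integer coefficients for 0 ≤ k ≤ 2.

H_0 = Z,  H_1 = Z,  H_2 = 0.

We work with the vertex ordering P < Q < R < S < T. The simplices of K, each written with vertices in increasing order, are:

  0-simplices (5): P, Q, R, S, T
  1-simplices (10): PQ, PR, PS, PT, QR, QS, QT, RS, RT, ST
  2-simplices (5): PQR, PQT, PST, QRS, RST

giving chain groups C_0 ≅ Z^5, C_1 ≅ Z^10, C_2 ≅ Z^5.

∂_1: C_1 → C_0 sends each edge [p,q] (with p < q) to q − p. For instance
  ∂QR = R − Q.
As a 5×10 matrix over Z this has rank 4, with invariant factors (1,1,1,1).

Boundary ∂_2: C_2 → C_1 maps a triangle to the signed sum of its edges. For instance
  ∂QRS = RS − QS + QR,
  ∂PQR = QR − PR + PQ.
The 10×5 boundary matrix has rank 5 and Smith normal form diag(1,1,1,1,1).

Reading off H_k = ker ∂_k / im ∂_{k+1}:

  H_0: rank C_0 − rank ∂_1 = 5 − 4 = 1, and the invariant factors of ∂_1 are all 1, so H_0 = Z.
  H_1: rank ker ∂_1 − rank ∂_2 = (10 − 4) − 5 = 1, and the invariant factors of ∂_2 are all 1, so H_1 = Z.
  H_2: rank ker ∂_2 − rank ∂_3 = (5 − 5) − 0 = 0, and there is no ∂_3, so H_2 = 0.

As a check, the Euler characteristic is 5 − 10 + 5 = 0, which agrees with 1 − 1 + 0 = 0.
(K is a triangulation of the Möbius band.)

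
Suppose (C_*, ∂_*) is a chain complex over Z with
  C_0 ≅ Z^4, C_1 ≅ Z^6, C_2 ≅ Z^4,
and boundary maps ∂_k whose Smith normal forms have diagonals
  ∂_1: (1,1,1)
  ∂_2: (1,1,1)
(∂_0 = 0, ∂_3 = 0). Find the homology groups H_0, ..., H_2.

H_0 = Z,  H_1 = 0,  H_2 = Z.

H_0: b_0 = 4 − 0 − 3 = 1; torsion from ∂_1 factors > 1: none. So H_0 = Z.
H_1: b_1 = 6 − 3 − 3 = 0; torsion from ∂_2 factors > 1: none. So H_1 = 0.
H_2: b_2 = 4 − 3 − 0 = 1; torsion from ∂_3 factors > 1: none. So H_2 = Z.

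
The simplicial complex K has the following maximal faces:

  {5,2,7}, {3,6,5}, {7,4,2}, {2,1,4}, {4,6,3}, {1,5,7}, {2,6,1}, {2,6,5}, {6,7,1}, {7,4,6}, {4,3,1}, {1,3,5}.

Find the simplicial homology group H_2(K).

K has 7 vertices, 18 edges, 12 triangles.
rank ∂_2 = 12, rank ∂_3 = 0 ⇒ b_2 = 12 − 12 − 0 = 0. So H_2 ≅ 0.

H_2 ≅ 0.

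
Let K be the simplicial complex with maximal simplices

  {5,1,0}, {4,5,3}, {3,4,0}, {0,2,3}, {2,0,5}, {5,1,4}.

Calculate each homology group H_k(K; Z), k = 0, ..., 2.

Fix the vertex order 0 < 1 < 2 < 3 < 4 < 5 and write every simplex with vertices in increasing order. Then dim K = 2 and the simplices of K are:

  0-simplices (6): [0], [1], [2], [3], [4], [5]
  1-simplices (12): [0,1], [0,2], [0,3], [0,4], [0,5], [1,4], [1,5], [2,3], [2,5], [3,4], [3,5], [4,5]
  2-simplices (6): [0,1,5], [0,2,3], [0,2,5], [0,3,4], [1,4,5], [3,4,5]

giving chain groups C_0 ≅ Z^6, C_1 ≅ Z^12, C_2 ≅ Z^6.

The boundary map ∂_1: C_1 → C_0 maps an edge to its endpoints' difference, ∂[p,q] = q − p. For instance
  ∂[3,5] = [5] − [3].
This gives a 6×12 integer matrix of rank 5; reducing to Smith normal form yields diagonal entries (1,1,1,1,1).

Boundary ∂_2: C_2 → C_1 maps a triangle to the signed sum of its edges. For instance
  ∂[0,1,5] = [1,5] − [0,5] + [0,1],
  ∂[0,2,3] = [2,3] − [0,3] + [0,2].
This gives a 12×6 integer matrix of rank 6; reducing to Smith normal form yields diagonal entries (1,1,1,1,1,1).

Reading off H_k = ker ∂_k / im ∂_{k+1}:

  H_0: rank C_0 − rank ∂_1 = 6 − 5 = 1, and the invariant factors of ∂_1 are all 1, so H_0 ≅ Z.
  H_1: rank ker ∂_1 − rank ∂_2 = (12 − 5) − 6 = 1, and the invariant factors of ∂_2 are all 1, so H_1 ≅ Z.
  H_2: rank ker ∂_2 − rank ∂_3 = (6 − 6) − 0 = 0, and there is no ∂_3, so H_2 ≅ 0.

H_0 ≅ Z,  H_1 ≅ Z,  H_2 = 0.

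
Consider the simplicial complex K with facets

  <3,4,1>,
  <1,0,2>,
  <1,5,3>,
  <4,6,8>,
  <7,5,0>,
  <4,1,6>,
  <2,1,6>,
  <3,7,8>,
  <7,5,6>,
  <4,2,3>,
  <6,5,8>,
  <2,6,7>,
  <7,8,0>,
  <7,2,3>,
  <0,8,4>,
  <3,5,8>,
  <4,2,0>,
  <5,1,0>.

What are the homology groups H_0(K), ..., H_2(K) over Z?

K has 9 vertices, 27 edges, 18 triangles.
rank ∂_0 = 0, rank ∂_1 = 8 ⇒ b_0 = 9 − 0 − 8 = 1; all invariant factors of ∂_1 are 1 so no torsion. So H_0 ≅ Z.
rank ∂_1 = 8, rank ∂_2 = 18 ⇒ b_1 = 27 − 8 − 18 = 1; ∂_2 has invariant factor(s) [2] giving torsion. So H_1 ≅ Z × Z/2.
rank ∂_2 = 18, rank ∂_3 = 0 ⇒ b_2 = 18 − 18 − 0 = 0. So H_2 ≅ 0.

H_0 = Z,  H_1 = Z × Z/2,  H_2 = 0.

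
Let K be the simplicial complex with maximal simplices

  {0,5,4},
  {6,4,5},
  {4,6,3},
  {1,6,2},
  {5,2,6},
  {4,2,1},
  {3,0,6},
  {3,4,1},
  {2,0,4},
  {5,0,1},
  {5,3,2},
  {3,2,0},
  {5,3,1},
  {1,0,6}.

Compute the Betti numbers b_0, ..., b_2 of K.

b_0 = 1, b_1 = 2, b_2 = 1.

We work with the vertex ordering 0 < 1 < 2 < 3 < 4 < 5 < 6. The simplices of K, each written with vertices in increasing order, are:

  0-simplices (7): [0], [1], [2], [3], [4], [5], [6]
  1-simplices (21): [0,1], [0,2], [0,3], [0,4], [0,5], [0,6], [1,2], [1,3], [1,4], [1,5], [1,6], [2,3], [2,4], [2,5], [2,6], [3,4], [3,5], [3,6], [4,5], [4,6], [5,6]
  2-simplices (14): [0,1,5], [0,1,6], [0,2,3], [0,2,4], [0,3,6], [0,4,5], [1,2,4], [1,2,6], [1,3,4], [1,3,5], [2,3,5], [2,5,6], [3,4,6], [4,5,6]

so the chain groups are C_0 ≅ Z^7, C_1 ≅ Z^21, C_2 ≅ Z^14.

The boundary map ∂_1: C_1 → C_0 maps an edge to its endpoints' difference, ∂[p,q] = q − p. For instance
  ∂[2,6] = [6] − [2].
The 7×21 boundary matrix has rank 6 and Smith normal form diag(1,1,1,1,1,1).

Boundary ∂_2: C_2 → C_1 acts by ∂[p,q,r] = [q,r] − [p,r] + [p,q]. For instance
  ∂[0,4,5] = [4,5] − [0,5] + [0,4],
  ∂[1,2,6] = [2,6] − [1,6] + [1,2].
The 21×14 boundary matrix has rank 13 and Smith normal form diag(1,1,1,1,1,1,1,1,1,1,1,1,1).

Now H_k = ker ∂_k / im ∂_{k+1}, so:

  H_0: rank C_0 − rank ∂_1 = 7 − 6 = 1, and the invariant factors of ∂_1 are all 1, so H_0 = Z.
  H_1: rank ker ∂_1 − rank ∂_2 = (21 − 6) − 13 = 2, and the invariant factors of ∂_2 are all 1, so H_1 = Z^2.
  H_2: rank ker ∂_2 − rank ∂_3 = (14 − 13) − 0 = 1, and there is no ∂_3, so H_2 = Z.

Hence the Betti numbers are b_0 = 1, b_1 = 2, b_2 = 1.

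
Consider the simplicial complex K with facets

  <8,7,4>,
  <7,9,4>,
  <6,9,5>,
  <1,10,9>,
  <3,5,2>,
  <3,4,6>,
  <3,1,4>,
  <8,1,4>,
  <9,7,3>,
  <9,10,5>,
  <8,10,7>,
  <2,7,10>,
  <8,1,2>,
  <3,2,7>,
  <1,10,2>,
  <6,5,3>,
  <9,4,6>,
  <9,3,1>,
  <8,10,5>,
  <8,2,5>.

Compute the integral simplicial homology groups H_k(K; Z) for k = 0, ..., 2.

H_0 = Z,  H_1 = Z ⊕ Z/2,  H_2 = 0.

Take the total order 1 < 2 < 3 < 4 < 5 < 6 < 7 < 8 < 9 < 10 on the vertex set. Then K (dimension 2) consists of the simplices:

  0-simplices (10): [1], [2], [3], [4], [5], [6], [7], [8], [9], [10]
  1-simplices (30): (30 of them)
  2-simplices (20): (20 of them)

Hence C_0 ≅ Z^10, C_1 ≅ Z^30, C_2 ≅ Z^20.

The boundary map ∂_1: C_1 → C_0 maps an edge to its endpoints' difference, ∂[p,q] = q − p.
As a 10×30 matrix over Z this has rank 9, with invariant factors (1,1,1,1,1,1,1,1,1).

∂_2: C_2 → C_1 acts by ∂[p,q,r] = [q,r] − [p,r] + [p,q]. For instance
  ∂[2,3,7] = [3,7] − [2,7] + [2,3],
  ∂[4,6,9] = [6,9] − [4,9] + [4,6].
As a 30×20 matrix over Z this has rank 20, with invariant factors (1,1,1,1,1,1,1,1,1,1,1,1,1,1,1,1,1,1,1,2).

From H_k ≅ ker(∂_k) / im(∂_{k+1}) we obtain:

  H_0: rank C_0 − rank ∂_1 = 10 − 9 = 1, and the invariant factors of ∂_1 are all 1, so H_0 ≅ Z.
  H_1: rank ker ∂_1 − rank ∂_2 = (30 − 9) − 20 = 1, and ∂_2 has invariant factor 2 > 1, so H_1 ≅ Z ⊕ Z/2.
  H_2: rank ker ∂_2 − rank ∂_3 = (20 − 20) − 0 = 0, and there is no ∂_3, so H_2 ≅ 0.

As a check, the Euler characteristic is 10 − 30 + 20 = 0, which agrees with 1 − 1 + 0 = 0.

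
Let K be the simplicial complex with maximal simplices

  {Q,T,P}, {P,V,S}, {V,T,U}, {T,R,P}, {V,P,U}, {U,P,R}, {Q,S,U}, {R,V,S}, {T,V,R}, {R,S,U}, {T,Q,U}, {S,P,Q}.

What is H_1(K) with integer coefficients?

Order the vertices as P < Q < R < S < T < U < V. Listing each simplex with vertices in this order, K has dimension 2 with simplices:

  0-simplices (7): P, Q, R, S, T, U, V
  1-simplices (18): PQ, PR, PS, PT, PU, PV, QS, QT, QU, RS, RT, RU, RV, SU, SV, TU, TV, UV
  2-simplices (12): PQS, PQT, PRT, PRU, PSV, PUV, QSU, QTU, RSU, RSV, RTV, TUV

so the chain groups are C_0 ≅ Z^7, C_1 ≅ Z^18, C_2 ≅ Z^12.

∂_1: C_1 → C_0 is given by ∂[p,q] = [q] − [p].
This gives a 7×18 integer matrix of rank 6; reducing to Smith normal form yields diagonal entries (1,1,1,1,1,1).

Boundary ∂_2: C_2 → C_1 maps a triangle to the signed sum of its edges. For instance
  ∂RTV = TV − RV + RT,
  ∂PSV = SV − PV + PS.
As a 18×12 matrix over Z this has rank 12, with invariant factors (1,1,1,1,1,1,1,1,1,1,1,2).

Computing H_k = (kernel of ∂_k) / (image of ∂_{k+1}):

  H_1: rank ker ∂_1 − rank ∂_2 = (18 − 6) − 12 = 0, and ∂_2 has invariant factor 2 > 1, so H_1 ≅ Z/2.

H_1 = Z/2.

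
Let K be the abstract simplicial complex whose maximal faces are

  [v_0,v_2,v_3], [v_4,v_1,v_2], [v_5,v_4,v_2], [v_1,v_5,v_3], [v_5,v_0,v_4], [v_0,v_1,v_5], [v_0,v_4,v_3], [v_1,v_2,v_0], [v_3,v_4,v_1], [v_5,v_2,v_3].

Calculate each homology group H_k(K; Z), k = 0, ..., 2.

H_0 = Z,  H_1 = Z/2,  H_2 = 0.

Order the vertices as v_0 < v_1 < v_2 < v_3 < v_4 < v_5. Listing each simplex with vertices in this order, K has dimension 2 with simplices:

  0-simplices (6): [v_0], [v_1], [v_2], [v_3], [v_4], [v_5]
  1-simplices (15): (15 of them)
  2-simplices (10): [v_0,v_1,v_2], [v_0,v_1,v_5], [v_0,v_2,v_3], [v_0,v_3,v_4], [v_0,v_4,v_5], [v_1,v_2,v_4], [v_1,v_3,v_4], [v_1,v_3,v_5], [v_2,v_3,v_5], [v_2,v_4,v_5]

Hence C_0 ≅ Z^6, C_1 ≅ Z^15, C_2 ≅ Z^10.

The boundary map ∂_1: C_1 → C_0 maps an edge to its endpoints' difference, ∂[p,q] = q − p. For instance
  ∂[v_4,v_5] = [v_5] − [v_4].
As a 6×15 matrix over Z this has rank 5, with invariant factors (1,1,1,1,1).

∂_2: C_2 → C_1 maps a triangle to the signed sum of its edges. For instance
  ∂[v_0,v_3,v_4] = [v_3,v_4] − [v_0,v_4] + [v_0,v_3],
  ∂[v_2,v_4,v_5] = [v_4,v_5] − [v_2,v_5] + [v_2,v_4].
As a 15×10 matrix over Z this has rank 10, with invariant factors (1,1,1,1,1,1,1,1,1,2).

Computing H_k = (kernel of ∂_k) / (image of ∂_{k+1}):

  H_0: rank C_0 − rank ∂_1 = 6 − 5 = 1, and the invariant factors of ∂_1 are all 1, so H_0 = Z.
  H_1: rank ker ∂_1 − rank ∂_2 = (15 − 5) − 10 = 0, and ∂_2 has invariant factor 2 > 1, so H_1 = Z/2.
  H_2: rank ker ∂_2 − rank ∂_3 = (10 − 10) − 0 = 0, and there is no ∂_3, so H_2 = 0.

As a check, the Euler characteristic is 6 − 15 + 10 = 1, which agrees with 1 − 0 + 0 = 1.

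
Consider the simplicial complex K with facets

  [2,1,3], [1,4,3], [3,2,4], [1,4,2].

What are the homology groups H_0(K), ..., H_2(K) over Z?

We work with the vertex ordering 1 < 2 < 3 < 4. The simplices of K, each written with vertices in increasing order, are:

  0-simplices (4): [1], [2], [3], [4]
  1-simplices (6): [1,2], [1,3], [1,4], [2,3], [2,4], [3,4]
  2-simplices (4): [1,2,3], [1,2,4], [1,3,4], [2,3,4]

Hence C_0 ≅ Z^4, C_1 ≅ Z^6, C_2 ≅ Z^4.

Boundary ∂_1: C_1 → C_0 sends each edge [p,q] (with p < q) to q − p. For instance
  ∂[2,4] = [4] − [2].
As a 4×6 matrix over Z this has rank 3, with invariant factors (1,1,1).

∂_2: C_2 → C_1 acts by ∂[p,q,r] = [q,r] − [p,r] + [p,q]. For instance
  ∂[1,2,3] = [2,3] − [1,3] + [1,2],
  ∂[1,3,4] = [3,4] − [1,4] + [1,3].
As a 6×4 matrix over Z this has rank 3, with invariant factors (1,1,1).

Reading off H_k = ker ∂_k / im ∂_{k+1}:

  H_0: rank C_0 − rank ∂_1 = 4 − 3 = 1, and the invariant factors of ∂_1 are all 1, so H_0 = Z.
  H_1: rank ker ∂_1 − rank ∂_2 = (6 − 3) − 3 = 0, and the invariant factors of ∂_2 are all 1, so H_1 = 0.
  H_2: rank ker ∂_2 − rank ∂_3 = (4 − 3) − 0 = 1, and there is no ∂_3, so H_2 = Z.

As a check, the Euler characteristic is 4 − 6 + 4 = 2, which agrees with 1 − 0 + 1 = 2.

H_0 ≅ Z,  H_1 = 0,  H_2 ≅ Z.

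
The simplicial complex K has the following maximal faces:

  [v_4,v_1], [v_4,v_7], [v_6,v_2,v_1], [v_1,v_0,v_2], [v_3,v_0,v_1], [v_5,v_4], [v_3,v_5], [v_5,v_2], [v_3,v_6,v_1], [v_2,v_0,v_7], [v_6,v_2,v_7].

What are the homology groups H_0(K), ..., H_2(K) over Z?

H_0 ≅ Z,  H_1 ≅ Z^3,  H_2 = 0.

Fix the vertex order v_0 < v_1 < v_2 < v_3 < v_4 < v_5 < v_6 < v_7 and write every simplex with vertices in increasing order. Then dim K = 2 and the simplices of K are:

  0-simplices (8): [v_0], [v_1], [v_2], [v_3], [v_4], [v_5], [v_6], [v_7]
  1-simplices (16): (16 of them)
  2-simplices (6): [v_0,v_1,v_2], [v_0,v_1,v_3], [v_0,v_2,v_7], [v_1,v_2,v_6], [v_1,v_3,v_6], [v_2,v_6,v_7]

so the chain groups are C_0 ≅ Z^8, C_1 ≅ Z^16, C_2 ≅ Z^6.

Boundary ∂_1: C_1 → C_0 is given by ∂[p,q] = [q] − [p]. For instance
  ∂[v_0,v_2] = [v_2] − [v_0].
This gives a 8×16 integer matrix of rank 7; reducing to Smith normal form yields diagonal entries (1,1,1,1,1,1,1).

∂_2: C_2 → C_1 maps a triangle to the signed sum of its edges. For instance
  ∂[v_1,v_3,v_6] = [v_3,v_6] − [v_1,v_6] + [v_1,v_3],
  ∂[v_1,v_2,v_6] = [v_2,v_6] − [v_1,v_6] + [v_1,v_2].
The 16×6 boundary matrix has rank 6 and Smith normal form diag(1,1,1,1,1,1).

Now H_k = ker ∂_k / im ∂_{k+1}, so:

  H_0: rank C_0 − rank ∂_1 = 8 − 7 = 1, and the invariant factors of ∂_1 are all 1, so H_0 = Z.
  H_1: rank ker ∂_1 − rank ∂_2 = (16 − 7) − 6 = 3, and the invariant factors of ∂_2 are all 1, so H_1 = Z^3.
  H_2: rank ker ∂_2 − rank ∂_3 = (6 − 6) − 0 = 0, and there is no ∂_3, so H_2 = 0.

As a check, the Euler characteristic is 8 − 16 + 6 = -2, which agrees with 1 − 3 + 0 = -2.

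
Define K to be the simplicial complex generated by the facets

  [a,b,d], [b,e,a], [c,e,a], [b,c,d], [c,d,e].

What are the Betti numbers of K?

We work with the vertex ordering a < b < c < d < e. The simplices of K, each written with vertices in increasing order, are:

  0-simplices (5): a, b, c, d, e
  1-simplices (10): ab, ac, ad, ae, bc, bd, be, cd, ce, de
  2-simplices (5): abd, abe, ace, bcd, cde

Hence C_0 ≅ Z^5, C_1 ≅ Z^10, C_2 ≅ Z^5.

Boundary ∂_1: C_1 → C_0 maps an edge to its endpoints' difference, ∂[p,q] = q − p. For instance
  ∂ae = e − a.
This gives a 5×10 integer matrix of rank 4; reducing to Smith normal form yields diagonal entries (1,1,1,1).

Boundary ∂_2: C_2 → C_1 sends each 2-simplex [p,q,r] to [q,r] − [p,r] + [p,q]. For instance
  ∂bcd = cd − bd + bc,
  ∂cde = de − ce + cd.
The resulting 10×5 matrix has rank 5, and its Smith normal form has invariant factors (1,1,1,1,1).

Reading off H_k = ker ∂_k / im ∂_{k+1}:

  H_0: rank C_0 − rank ∂_1 = 5 − 4 = 1, and the invariant factors of ∂_1 are all 1, so H_0 ≅ Z.
  H_1: rank ker ∂_1 − rank ∂_2 = (10 − 4) − 5 = 1, and the invariant factors of ∂_2 are all 1, so H_1 ≅ Z.
  H_2: rank ker ∂_2 − rank ∂_3 = (5 − 5) − 0 = 0, and there is no ∂_3, so H_2 ≅ 0.

As a check, the Euler characteristic is 5 − 10 + 5 = 0, which agrees with 1 − 1 + 0 = 0.

Hence the Betti numbers are b_0 = 1, b_1 = 1, b_2 = 0.

b_0 = 1, b_1 = 1, b_2 = 0.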